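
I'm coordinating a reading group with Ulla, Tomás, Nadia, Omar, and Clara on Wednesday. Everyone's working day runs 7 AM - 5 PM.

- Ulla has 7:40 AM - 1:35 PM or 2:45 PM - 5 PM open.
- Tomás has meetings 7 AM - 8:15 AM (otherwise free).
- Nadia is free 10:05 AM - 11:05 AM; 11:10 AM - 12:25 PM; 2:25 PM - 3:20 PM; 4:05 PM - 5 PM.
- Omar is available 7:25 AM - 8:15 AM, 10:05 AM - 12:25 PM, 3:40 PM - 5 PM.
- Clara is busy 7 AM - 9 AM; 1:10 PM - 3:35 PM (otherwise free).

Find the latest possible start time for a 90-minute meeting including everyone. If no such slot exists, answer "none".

Ulla free: 07:40-13:35, 14:45-17:00.
Tomás free: 08:15-17:00 (invert busy blocks within the working day).
Nadia free: 10:05-11:05, 11:10-12:25, 14:25-15:20, 16:05-17:00.
Omar free: 07:25-08:15, 10:05-12:25, 15:40-17:00.
Clara free: 09:00-13:10, 15:35-17:00 (invert busy blocks within the working day).
Ulla ∩ Tomás: 08:15-13:35, 14:45-17:00.
Ulla ∩ Tomás ∩ Nadia: 10:05-11:05, 11:10-12:25, 14:45-15:20, 16:05-17:00.
Ulla ∩ Tomás ∩ Nadia ∩ Omar: 10:05-11:05, 11:10-12:25, 16:05-17:00.
Ulla ∩ Tomás ∩ Nadia ∩ Omar ∩ Clara: 10:05-11:05, 11:10-12:25, 16:05-17:00.
Those are the intersection windows.
No common window is at least 90 minutes long.

none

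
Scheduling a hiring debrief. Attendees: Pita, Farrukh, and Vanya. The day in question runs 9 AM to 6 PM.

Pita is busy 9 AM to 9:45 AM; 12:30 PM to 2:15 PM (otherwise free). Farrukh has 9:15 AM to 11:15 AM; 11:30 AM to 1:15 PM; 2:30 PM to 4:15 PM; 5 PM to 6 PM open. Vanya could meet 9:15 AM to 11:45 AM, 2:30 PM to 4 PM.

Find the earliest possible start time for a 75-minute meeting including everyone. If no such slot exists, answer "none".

Pita free: 09:45-12:30, 14:15-18:00 (invert busy blocks within the working day).
Farrukh free: 09:15-11:15, 11:30-13:15, 14:30-16:15, 17:00-18:00.
Vanya free: 09:15-11:45, 14:30-16:00.
Pita ∩ Farrukh: 09:45-11:15, 11:30-12:30, 14:30-16:15, 17:00-18:00.
Pita ∩ Farrukh ∩ Vanya: 09:45-11:15, 11:30-11:45, 14:30-16:00.
The first common window of at least 75 minutes is 09:45-11:15, so the earliest start is 09:45.

09:45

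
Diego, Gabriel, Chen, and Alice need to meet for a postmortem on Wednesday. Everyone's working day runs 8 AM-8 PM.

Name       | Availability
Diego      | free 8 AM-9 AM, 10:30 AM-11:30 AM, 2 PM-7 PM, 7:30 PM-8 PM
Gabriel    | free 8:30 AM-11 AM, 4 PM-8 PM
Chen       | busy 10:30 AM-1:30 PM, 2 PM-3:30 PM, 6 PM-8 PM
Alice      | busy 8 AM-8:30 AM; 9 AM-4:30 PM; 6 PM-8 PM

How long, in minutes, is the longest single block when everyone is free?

Diego free: 08:00-09:00, 10:30-11:30, 14:00-19:00, 19:30-20:00.
Gabriel free: 08:30-11:00, 16:00-20:00.
Chen free: 08:00-10:30, 13:30-14:00, 15:30-18:00 (invert busy blocks within the working day).
Alice free: 08:30-09:00, 16:30-18:00 (invert busy blocks within the working day).
Diego ∩ Gabriel: 08:30-09:00, 10:30-11:00, 16:00-19:00, 19:30-20:00.
Diego ∩ Gabriel ∩ Chen: 08:30-09:00, 16:00-18:00.
Diego ∩ Gabriel ∩ Chen ∩ Alice: 08:30-09:00, 16:30-18:00.
The longest is 16:30-18:00 at 90 minutes.

90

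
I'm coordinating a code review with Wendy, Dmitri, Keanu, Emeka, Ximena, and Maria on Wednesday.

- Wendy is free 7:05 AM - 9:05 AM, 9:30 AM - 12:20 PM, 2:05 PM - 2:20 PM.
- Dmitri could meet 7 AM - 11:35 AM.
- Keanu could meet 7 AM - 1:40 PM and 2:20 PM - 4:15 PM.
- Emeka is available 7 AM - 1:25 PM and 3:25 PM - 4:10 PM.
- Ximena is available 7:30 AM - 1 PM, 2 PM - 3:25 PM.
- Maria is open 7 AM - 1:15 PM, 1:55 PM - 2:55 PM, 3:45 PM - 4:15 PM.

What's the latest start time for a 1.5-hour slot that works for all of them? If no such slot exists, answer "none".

Wendy ∩ Dmitri: 07:05-09:05, 09:30-11:35.
Wendy ∩ Dmitri ∩ Keanu: 07:05-09:05, 09:30-11:35.
Wendy ∩ Dmitri ∩ Keanu ∩ Emeka: 07:05-09:05, 09:30-11:35.
Wendy ∩ Dmitri ∩ Keanu ∩ Emeka ∩ Ximena: 07:30-09:05, 09:30-11:35.
Wendy ∩ Dmitri ∩ Keanu ∩ Emeka ∩ Ximena ∩ Maria: 07:30-09:05, 09:30-11:35.
The last common window of at least 90 minutes is 09:30-11:35; a 90-minute meeting can start as late as 10:05 and still end by 11:35.

10:05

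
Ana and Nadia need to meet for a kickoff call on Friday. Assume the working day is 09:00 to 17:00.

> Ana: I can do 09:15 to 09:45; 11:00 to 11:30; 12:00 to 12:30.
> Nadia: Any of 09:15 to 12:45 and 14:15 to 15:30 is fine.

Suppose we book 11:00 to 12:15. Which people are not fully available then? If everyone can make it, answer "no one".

Ana

Ana: not fully free for 11:00-12:15. Nadia: free for 11:00-12:15.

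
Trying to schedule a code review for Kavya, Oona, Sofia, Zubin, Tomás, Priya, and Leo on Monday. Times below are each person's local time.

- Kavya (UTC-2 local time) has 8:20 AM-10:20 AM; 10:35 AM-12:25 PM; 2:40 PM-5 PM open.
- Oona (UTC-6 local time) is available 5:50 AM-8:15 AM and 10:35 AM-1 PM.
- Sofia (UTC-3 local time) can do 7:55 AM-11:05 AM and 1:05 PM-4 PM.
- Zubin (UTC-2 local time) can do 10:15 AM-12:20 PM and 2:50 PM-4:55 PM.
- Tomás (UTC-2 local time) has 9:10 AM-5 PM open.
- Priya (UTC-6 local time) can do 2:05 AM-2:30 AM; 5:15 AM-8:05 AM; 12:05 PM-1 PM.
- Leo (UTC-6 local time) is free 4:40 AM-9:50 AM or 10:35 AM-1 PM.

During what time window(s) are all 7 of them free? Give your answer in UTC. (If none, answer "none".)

Kavya in UTC: 10:20-12:20, 12:35-14:25, 16:40-19:00 (add 2h to convert from UTC-2).
Oona in UTC: 11:50-14:15, 16:35-19:00 (add 6h to convert from UTC-6).
Sofia in UTC: 10:55-14:05, 16:05-19:00 (add 3h to convert from UTC-3).
Zubin in UTC: 12:15-14:20, 16:50-18:55 (add 2h to convert from UTC-2).
Tomás in UTC: 11:10-19:00 (add 2h to convert from UTC-2).
Priya in UTC: 08:05-08:30, 11:15-14:05, 18:05-19:00 (add 6h to convert from UTC-6).
Leo in UTC: 10:40-15:50, 16:35-19:00 (add 6h to convert from UTC-6).
Kavya ∩ Oona: 11:50-12:20, 12:35-14:15, 16:40-19:00.
Kavya ∩ Oona ∩ Sofia: 11:50-12:20, 12:35-14:05, 16:40-19:00.
Kavya ∩ Oona ∩ Sofia ∩ Zubin: 12:15-12:20, 12:35-14:05, 16:50-18:55.
Kavya ∩ Oona ∩ Sofia ∩ Zubin ∩ Tomás: 12:15-12:20, 12:35-14:05, 16:50-18:55.
Kavya ∩ Oona ∩ Sofia ∩ Zubin ∩ Tomás ∩ Priya: 12:15-12:20, 12:35-14:05, 18:05-18:55.
Kavya ∩ Oona ∩ Sofia ∩ Zubin ∩ Tomás ∩ Priya ∩ Leo: 12:15-12:20, 12:35-14:05, 18:05-18:55.

12:15-12:20, 12:35-14:05, 18:05-18:55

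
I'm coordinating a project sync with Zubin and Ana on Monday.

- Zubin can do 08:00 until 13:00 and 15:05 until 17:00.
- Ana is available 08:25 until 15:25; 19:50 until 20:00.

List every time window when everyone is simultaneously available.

08:25-13:00, 15:05-15:25

Zubin ∩ Ana: 08:25-13:00, 15:05-15:25.
So the common availability across everyone is 08:25-13:00, 15:05-15:25.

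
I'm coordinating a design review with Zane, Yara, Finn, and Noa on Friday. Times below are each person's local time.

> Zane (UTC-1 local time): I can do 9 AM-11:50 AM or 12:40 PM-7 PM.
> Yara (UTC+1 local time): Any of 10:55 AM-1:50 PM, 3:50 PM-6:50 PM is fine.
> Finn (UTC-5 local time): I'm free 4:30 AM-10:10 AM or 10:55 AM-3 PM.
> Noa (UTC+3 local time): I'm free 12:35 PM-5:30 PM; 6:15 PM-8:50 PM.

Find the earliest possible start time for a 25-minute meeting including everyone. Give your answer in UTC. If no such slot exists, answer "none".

10:00

Zane in UTC: 10:00-12:50, 13:40-20:00 (add 1h to convert from UTC-1).
Yara in UTC: 09:55-12:50, 14:50-17:50 (subtract 1h to convert from UTC+1).
Finn in UTC: 09:30-15:10, 15:55-20:00 (add 5h to convert from UTC-5).
Noa in UTC: 09:35-14:30, 15:15-17:50 (subtract 3h to convert from UTC+3).
Zane ∩ Yara: 10:00-12:50, 14:50-17:50.
Zane ∩ Yara ∩ Finn: 10:00-12:50, 14:50-15:10, 15:55-17:50.
Zane ∩ Yara ∩ Finn ∩ Noa: 10:00-12:50, 15:55-17:50.
The first common window of at least 25 minutes is 10:00-12:50, so the earliest start is 10:00.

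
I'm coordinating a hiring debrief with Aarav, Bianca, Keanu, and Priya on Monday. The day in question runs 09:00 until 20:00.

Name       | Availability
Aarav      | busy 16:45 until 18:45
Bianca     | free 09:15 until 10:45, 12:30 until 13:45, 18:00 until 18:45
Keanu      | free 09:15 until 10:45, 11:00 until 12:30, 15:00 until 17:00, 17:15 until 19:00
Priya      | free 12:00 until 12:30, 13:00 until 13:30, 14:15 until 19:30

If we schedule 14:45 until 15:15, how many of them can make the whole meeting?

2

Aarav free: 09:00-16:45, 18:45-20:00 (invert busy blocks within the working day).
Bianca free: 09:15-10:45, 12:30-13:45, 18:00-18:45.
Keanu free: 09:15-10:45, 11:00-12:30, 15:00-17:00, 17:15-19:00.
Priya free: 12:00-12:30, 13:00-13:30, 14:15-19:30.
Aarav and Priya can make the full 14:45-15:15 slot — that's 2.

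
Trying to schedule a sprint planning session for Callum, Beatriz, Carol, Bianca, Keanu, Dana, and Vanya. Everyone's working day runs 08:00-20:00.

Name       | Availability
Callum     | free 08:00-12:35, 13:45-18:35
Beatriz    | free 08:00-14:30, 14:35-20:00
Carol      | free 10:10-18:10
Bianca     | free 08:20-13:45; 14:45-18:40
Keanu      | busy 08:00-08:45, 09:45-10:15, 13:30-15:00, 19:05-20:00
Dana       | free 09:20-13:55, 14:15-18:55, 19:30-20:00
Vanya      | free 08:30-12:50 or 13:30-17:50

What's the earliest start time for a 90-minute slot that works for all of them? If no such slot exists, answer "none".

Callum free: 08:00-12:35, 13:45-18:35.
Beatriz free: 08:00-14:30, 14:35-20:00.
Carol free: 10:10-18:10.
Bianca free: 08:20-13:45, 14:45-18:40.
Keanu free: 08:45-09:45, 10:15-13:30, 15:00-19:05 (invert busy blocks within the working day).
Dana free: 09:20-13:55, 14:15-18:55, 19:30-20:00.
Vanya free: 08:30-12:50, 13:30-17:50.
Callum ∩ Beatriz: 08:00-12:35, 13:45-14:30, 14:35-18:35.
Callum ∩ Beatriz ∩ Carol: 10:10-12:35, 13:45-14:30, 14:35-18:10.
Callum ∩ Beatriz ∩ Carol ∩ Bianca: 10:10-12:35, 14:45-18:10.
Callum ∩ Beatriz ∩ Carol ∩ Bianca ∩ Keanu: 10:15-12:35, 15:00-18:10.
Callum ∩ Beatriz ∩ Carol ∩ Bianca ∩ Keanu ∩ Dana: 10:15-12:35, 15:00-18:10.
Callum ∩ Beatriz ∩ Carol ∩ Bianca ∩ Keanu ∩ Dana ∩ Vanya: 10:15-12:35, 15:00-17:50.
The first common window of at least 90 minutes is 10:15-12:35, so the earliest start is 10:15.

10:15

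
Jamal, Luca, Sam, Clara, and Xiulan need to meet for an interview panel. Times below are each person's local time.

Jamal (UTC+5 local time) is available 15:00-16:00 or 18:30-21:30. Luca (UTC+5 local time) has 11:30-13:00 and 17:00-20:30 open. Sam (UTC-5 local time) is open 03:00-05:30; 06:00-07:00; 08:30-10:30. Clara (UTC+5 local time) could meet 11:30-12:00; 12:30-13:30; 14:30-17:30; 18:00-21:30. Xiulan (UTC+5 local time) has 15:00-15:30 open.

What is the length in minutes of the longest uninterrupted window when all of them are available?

Jamal in UTC: 10:00-11:00, 13:30-16:30 (subtract 5h to convert from UTC+5).
Luca in UTC: 06:30-08:00, 12:00-15:30 (subtract 5h to convert from UTC+5).
Sam in UTC: 08:00-10:30, 11:00-12:00, 13:30-15:30 (add 5h to convert from UTC-5).
Clara in UTC: 06:30-07:00, 07:30-08:30, 09:30-12:30, 13:00-16:30 (subtract 5h to convert from UTC+5).
Xiulan in UTC: 10:00-10:30 (subtract 5h to convert from UTC+5).
Jamal ∩ Luca: 13:30-15:30.
Jamal ∩ Luca ∩ Sam: 13:30-15:30.
Jamal ∩ Luca ∩ Sam ∩ Clara: 13:30-15:30.
Jamal ∩ Luca ∩ Sam ∩ Clara ∩ Xiulan: ∅.
There is no time when everyone is free.
No common window exists, so the longest block is 0 minutes.

0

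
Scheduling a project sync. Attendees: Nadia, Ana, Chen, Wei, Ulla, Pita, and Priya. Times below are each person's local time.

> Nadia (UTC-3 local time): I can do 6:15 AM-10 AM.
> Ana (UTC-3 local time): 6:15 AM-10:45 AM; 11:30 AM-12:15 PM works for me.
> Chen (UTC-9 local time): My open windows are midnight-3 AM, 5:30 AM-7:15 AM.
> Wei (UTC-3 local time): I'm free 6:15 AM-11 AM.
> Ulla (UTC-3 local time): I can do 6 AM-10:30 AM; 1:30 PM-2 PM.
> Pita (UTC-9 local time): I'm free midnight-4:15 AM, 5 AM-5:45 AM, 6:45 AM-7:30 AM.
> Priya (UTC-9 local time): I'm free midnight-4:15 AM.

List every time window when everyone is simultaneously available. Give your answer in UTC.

Nadia in UTC: 09:15-13:00 (add 3h to convert from UTC-3).
Ana in UTC: 09:15-13:45, 14:30-15:15 (add 3h to convert from UTC-3).
Chen in UTC: 09:00-12:00, 14:30-16:15 (add 9h to convert from UTC-9).
Wei in UTC: 09:15-14:00 (add 3h to convert from UTC-3).
Ulla in UTC: 09:00-13:30, 16:30-17:00 (add 3h to convert from UTC-3).
Pita in UTC: 09:00-13:15, 14:00-14:45, 15:45-16:30 (add 9h to convert from UTC-9).
Priya in UTC: 09:00-13:15 (add 9h to convert from UTC-9).
Nadia ∩ Ana: 09:15-13:00.
Nadia ∩ Ana ∩ Chen: 09:15-12:00.
Nadia ∩ Ana ∩ Chen ∩ Wei: 09:15-12:00.
Nadia ∩ Ana ∩ Chen ∩ Wei ∩ Ulla: 09:15-12:00.
Nadia ∩ Ana ∩ Chen ∩ Wei ∩ Ulla ∩ Pita: 09:15-12:00.
Nadia ∩ Ana ∩ Chen ∩ Wei ∩ Ulla ∩ Pita ∩ Priya: 09:15-12:00.

09:15-12:00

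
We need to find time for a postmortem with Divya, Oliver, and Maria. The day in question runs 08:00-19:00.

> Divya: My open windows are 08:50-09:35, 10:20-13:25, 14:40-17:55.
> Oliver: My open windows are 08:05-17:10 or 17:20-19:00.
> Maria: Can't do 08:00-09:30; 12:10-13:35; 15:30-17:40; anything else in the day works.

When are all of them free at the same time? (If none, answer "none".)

Divya free: 08:50-09:35, 10:20-13:25, 14:40-17:55.
Oliver free: 08:05-17:10, 17:20-19:00.
Maria free: 09:30-12:10, 13:35-15:30, 17:40-19:00 (invert busy blocks within the working day).
Divya ∩ Oliver: 08:50-09:35, 10:20-13:25, 14:40-17:10, 17:20-17:55.
Divya ∩ Oliver ∩ Maria: 09:30-09:35, 10:20-12:10, 14:40-15:30, 17:40-17:55.
So the common availability across everyone is 09:30-09:35, 10:20-12:10, 14:40-15:30, 17:40-17:55.

09:30-09:35, 10:20-12:10, 14:40-15:30, 17:40-17:55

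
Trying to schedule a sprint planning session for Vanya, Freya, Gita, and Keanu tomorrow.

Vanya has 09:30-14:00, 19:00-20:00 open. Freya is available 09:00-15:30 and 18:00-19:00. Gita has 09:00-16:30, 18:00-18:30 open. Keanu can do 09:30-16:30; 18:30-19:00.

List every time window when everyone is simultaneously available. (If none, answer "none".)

Vanya ∩ Freya: 09:30-14:00.
Vanya ∩ Freya ∩ Gita: 09:30-14:00.
Vanya ∩ Freya ∩ Gita ∩ Keanu: 09:30-14:00.

09:30-14:00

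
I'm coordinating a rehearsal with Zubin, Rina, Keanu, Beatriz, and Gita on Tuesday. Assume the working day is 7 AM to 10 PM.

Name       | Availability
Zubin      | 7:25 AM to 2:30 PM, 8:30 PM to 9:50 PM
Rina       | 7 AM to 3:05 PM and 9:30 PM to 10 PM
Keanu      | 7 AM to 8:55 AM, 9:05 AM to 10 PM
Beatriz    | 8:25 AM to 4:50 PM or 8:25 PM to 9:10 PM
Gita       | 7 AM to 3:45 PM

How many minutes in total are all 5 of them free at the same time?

355

Zubin ∩ Rina: 07:25-14:30, 21:30-21:50.
Zubin ∩ Rina ∩ Keanu: 07:25-08:55, 09:05-14:30, 21:30-21:50.
Zubin ∩ Rina ∩ Keanu ∩ Beatriz: 08:25-08:55, 09:05-14:30.
Zubin ∩ Rina ∩ Keanu ∩ Beatriz ∩ Gita: 08:25-08:55, 09:05-14:30.
Summing the common windows: 30 + 325 = 355 minutes.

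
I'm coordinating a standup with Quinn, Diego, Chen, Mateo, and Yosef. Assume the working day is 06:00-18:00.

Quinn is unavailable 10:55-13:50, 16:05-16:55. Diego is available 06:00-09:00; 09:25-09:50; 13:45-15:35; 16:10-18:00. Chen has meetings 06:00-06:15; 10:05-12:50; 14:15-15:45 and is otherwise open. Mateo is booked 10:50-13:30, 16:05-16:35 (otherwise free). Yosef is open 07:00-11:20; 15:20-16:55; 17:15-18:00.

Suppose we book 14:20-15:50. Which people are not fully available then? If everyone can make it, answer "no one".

Chen, Diego, Yosef

Quinn free: 06:00-10:55, 13:50-16:05, 16:55-18:00 (invert busy blocks within the working day).
Diego free: 06:00-09:00, 09:25-09:50, 13:45-15:35, 16:10-18:00.
Chen free: 06:15-10:05, 12:50-14:15, 15:45-18:00 (invert busy blocks within the working day).
Mateo free: 06:00-10:50, 13:30-16:05, 16:35-18:00 (invert busy blocks within the working day).
Yosef free: 07:00-11:20, 15:20-16:55, 17:15-18:00.
Quinn: free for 14:20-15:50. Diego: not fully free for 14:20-15:50. Chen: not fully free for 14:20-15:50. Mateo: free for 14:20-15:50. Yosef: not fully free for 14:20-15:50.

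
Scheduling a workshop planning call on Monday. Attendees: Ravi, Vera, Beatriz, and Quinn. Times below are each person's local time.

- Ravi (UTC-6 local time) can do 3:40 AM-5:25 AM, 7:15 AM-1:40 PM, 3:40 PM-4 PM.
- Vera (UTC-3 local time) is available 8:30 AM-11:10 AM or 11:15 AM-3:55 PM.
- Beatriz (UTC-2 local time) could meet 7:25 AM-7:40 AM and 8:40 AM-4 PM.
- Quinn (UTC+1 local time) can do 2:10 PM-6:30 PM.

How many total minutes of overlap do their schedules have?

250

Ravi in UTC: 09:40-11:25, 13:15-19:40, 21:40-22:00 (add 6h to convert from UTC-6).
Vera in UTC: 11:30-14:10, 14:15-18:55 (add 3h to convert from UTC-3).
Beatriz in UTC: 09:25-09:40, 10:40-18:00 (add 2h to convert from UTC-2).
Quinn in UTC: 13:10-17:30 (subtract 1h to convert from UTC+1).
Ravi ∩ Vera: 13:15-14:10, 14:15-18:55.
Ravi ∩ Vera ∩ Beatriz: 13:15-14:10, 14:15-18:00.
Ravi ∩ Vera ∩ Beatriz ∩ Quinn: 13:15-14:10, 14:15-17:30.
Summing the common windows: 55 + 195 = 250 minutes.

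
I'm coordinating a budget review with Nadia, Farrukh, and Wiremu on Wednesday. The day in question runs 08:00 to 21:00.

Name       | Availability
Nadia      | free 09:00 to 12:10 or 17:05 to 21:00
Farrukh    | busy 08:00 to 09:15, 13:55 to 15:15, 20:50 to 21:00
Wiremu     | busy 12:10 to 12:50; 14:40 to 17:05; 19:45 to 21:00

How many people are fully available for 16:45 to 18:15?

1

Nadia free: 09:00-12:10, 17:05-21:00.
Farrukh free: 09:15-13:55, 15:15-20:50 (invert busy blocks within the working day).
Wiremu free: 08:00-12:10, 12:50-14:40, 17:05-19:45 (invert busy blocks within the working day).
Farrukh can make the full 16:45-18:15 slot — that's 1.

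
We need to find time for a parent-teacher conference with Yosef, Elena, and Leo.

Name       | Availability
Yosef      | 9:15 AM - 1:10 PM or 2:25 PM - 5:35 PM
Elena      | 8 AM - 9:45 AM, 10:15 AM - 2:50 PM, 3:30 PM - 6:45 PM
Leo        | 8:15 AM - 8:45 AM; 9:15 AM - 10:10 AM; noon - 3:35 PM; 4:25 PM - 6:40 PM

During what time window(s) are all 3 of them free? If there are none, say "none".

09:15-09:45, 12:00-13:10, 14:25-14:50, 15:30-15:35, 16:25-17:35

Yosef ∩ Elena: 09:15-09:45, 10:15-13:10, 14:25-14:50, 15:30-17:35.
Yosef ∩ Elena ∩ Leo: 09:15-09:45, 12:00-13:10, 14:25-14:50, 15:30-15:35, 16:25-17:35.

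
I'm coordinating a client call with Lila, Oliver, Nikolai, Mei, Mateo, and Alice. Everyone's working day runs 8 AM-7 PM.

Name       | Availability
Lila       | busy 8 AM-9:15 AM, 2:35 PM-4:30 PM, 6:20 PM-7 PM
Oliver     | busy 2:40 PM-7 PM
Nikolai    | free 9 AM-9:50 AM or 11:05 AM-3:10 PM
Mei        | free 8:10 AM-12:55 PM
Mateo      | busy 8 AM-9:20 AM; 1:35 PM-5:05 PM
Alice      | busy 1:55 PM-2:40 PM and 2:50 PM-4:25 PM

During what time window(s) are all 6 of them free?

09:20-09:50, 11:05-12:55

Lila free: 09:15-14:35, 16:30-18:20 (invert busy blocks within the working day).
Oliver free: 08:00-14:40 (invert busy blocks within the working day).
Nikolai free: 09:00-09:50, 11:05-15:10.
Mei free: 08:10-12:55.
Mateo free: 09:20-13:35, 17:05-19:00 (invert busy blocks within the working day).
Alice free: 08:00-13:55, 14:40-14:50, 16:25-19:00 (invert busy blocks within the working day).
Lila ∩ Oliver: 09:15-14:35.
Lila ∩ Oliver ∩ Nikolai: 09:15-09:50, 11:05-14:35.
Lila ∩ Oliver ∩ Nikolai ∩ Mei: 09:15-09:50, 11:05-12:55.
Lila ∩ Oliver ∩ Nikolai ∩ Mei ∩ Mateo: 09:20-09:50, 11:05-12:55.
Lila ∩ Oliver ∩ Nikolai ∩ Mei ∩ Mateo ∩ Alice: 09:20-09:50, 11:05-12:55.
Those are the intersection windows.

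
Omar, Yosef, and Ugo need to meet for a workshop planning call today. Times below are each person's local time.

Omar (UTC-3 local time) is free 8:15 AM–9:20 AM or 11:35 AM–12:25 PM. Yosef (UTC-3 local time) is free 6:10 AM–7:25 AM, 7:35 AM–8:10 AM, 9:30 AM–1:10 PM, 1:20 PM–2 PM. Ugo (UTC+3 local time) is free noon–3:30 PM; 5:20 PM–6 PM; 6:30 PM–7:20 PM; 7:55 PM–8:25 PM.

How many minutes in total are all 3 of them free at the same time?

25

Omar in UTC: 11:15-12:20, 14:35-15:25 (add 3h to convert from UTC-3).
Yosef in UTC: 09:10-10:25, 10:35-11:10, 12:30-16:10, 16:20-17:00 (add 3h to convert from UTC-3).
Ugo in UTC: 09:00-12:30, 14:20-15:00, 15:30-16:20, 16:55-17:25 (subtract 3h to convert from UTC+3).
Omar ∩ Yosef: 14:35-15:25.
Omar ∩ Yosef ∩ Ugo: 14:35-15:00.
That's a single block of 25 minutes.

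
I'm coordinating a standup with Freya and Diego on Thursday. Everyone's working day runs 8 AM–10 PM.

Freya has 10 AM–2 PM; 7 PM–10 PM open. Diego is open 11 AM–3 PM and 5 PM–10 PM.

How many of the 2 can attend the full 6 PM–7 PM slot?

Diego can make the full 18:00-19:00 slot — that's 1.

1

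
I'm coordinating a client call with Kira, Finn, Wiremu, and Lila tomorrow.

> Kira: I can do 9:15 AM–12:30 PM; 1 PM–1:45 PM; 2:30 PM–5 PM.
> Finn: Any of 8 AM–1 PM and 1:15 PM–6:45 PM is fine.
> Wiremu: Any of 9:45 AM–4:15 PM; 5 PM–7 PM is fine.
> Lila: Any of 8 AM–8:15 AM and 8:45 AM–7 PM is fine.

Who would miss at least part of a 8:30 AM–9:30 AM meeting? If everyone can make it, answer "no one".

Kira: not fully free for 08:30-09:30. Finn: free for 08:30-09:30. Wiremu: not fully free for 08:30-09:30. Lila: not fully free for 08:30-09:30.

Kira, Lila, Wiremu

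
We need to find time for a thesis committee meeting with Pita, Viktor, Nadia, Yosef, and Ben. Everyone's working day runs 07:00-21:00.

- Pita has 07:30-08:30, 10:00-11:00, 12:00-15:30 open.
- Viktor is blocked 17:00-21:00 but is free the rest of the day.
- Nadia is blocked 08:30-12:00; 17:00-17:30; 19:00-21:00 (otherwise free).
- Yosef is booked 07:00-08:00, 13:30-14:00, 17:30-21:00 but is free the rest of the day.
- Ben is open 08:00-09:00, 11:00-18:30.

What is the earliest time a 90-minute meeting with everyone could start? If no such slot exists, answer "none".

12:00

Pita free: 07:30-08:30, 10:00-11:00, 12:00-15:30.
Viktor free: 07:00-17:00 (invert busy blocks within the working day).
Nadia free: 07:00-08:30, 12:00-17:00, 17:30-19:00 (invert busy blocks within the working day).
Yosef free: 08:00-13:30, 14:00-17:30 (invert busy blocks within the working day).
Ben free: 08:00-09:00, 11:00-18:30.
Pita ∩ Viktor: 07:30-08:30, 10:00-11:00, 12:00-15:30.
Pita ∩ Viktor ∩ Nadia: 07:30-08:30, 12:00-15:30.
Pita ∩ Viktor ∩ Nadia ∩ Yosef: 08:00-08:30, 12:00-13:30, 14:00-15:30.
Pita ∩ Viktor ∩ Nadia ∩ Yosef ∩ Ben: 08:00-08:30, 12:00-13:30, 14:00-15:30.
The first common window of at least 90 minutes is 12:00-13:30, so the earliest start is 12:00.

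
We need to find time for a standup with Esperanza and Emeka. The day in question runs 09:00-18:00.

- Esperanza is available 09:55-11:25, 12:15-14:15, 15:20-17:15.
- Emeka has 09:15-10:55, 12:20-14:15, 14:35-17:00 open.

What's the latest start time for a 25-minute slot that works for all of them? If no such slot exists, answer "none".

16:35

Esperanza ∩ Emeka: 09:55-10:55, 12:20-14:15, 15:20-17:00.
Those are the intersection windows.
The last common window of at least 25 minutes is 15:20-17:00; a 25-minute meeting can start as late as 16:35 and still end by 17:00.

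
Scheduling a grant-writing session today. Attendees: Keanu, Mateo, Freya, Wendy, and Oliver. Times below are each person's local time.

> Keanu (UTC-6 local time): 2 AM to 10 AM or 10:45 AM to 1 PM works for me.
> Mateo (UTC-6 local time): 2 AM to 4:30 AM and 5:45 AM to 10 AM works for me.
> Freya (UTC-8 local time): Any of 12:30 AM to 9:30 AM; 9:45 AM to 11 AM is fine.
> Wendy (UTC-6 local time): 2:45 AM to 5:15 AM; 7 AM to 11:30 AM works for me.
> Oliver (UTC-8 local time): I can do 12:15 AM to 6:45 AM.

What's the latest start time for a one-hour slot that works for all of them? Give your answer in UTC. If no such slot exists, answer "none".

13:45

Keanu in UTC: 08:00-16:00, 16:45-19:00 (add 6h to convert from UTC-6).
Mateo in UTC: 08:00-10:30, 11:45-16:00 (add 6h to convert from UTC-6).
Freya in UTC: 08:30-17:30, 17:45-19:00 (add 8h to convert from UTC-8).
Wendy in UTC: 08:45-11:15, 13:00-17:30 (add 6h to convert from UTC-6).
Oliver in UTC: 08:15-14:45 (add 8h to convert from UTC-8).
Keanu ∩ Mateo: 08:00-10:30, 11:45-16:00.
Keanu ∩ Mateo ∩ Freya: 08:30-10:30, 11:45-16:00.
Keanu ∩ Mateo ∩ Freya ∩ Wendy: 08:45-10:30, 13:00-16:00.
Keanu ∩ Mateo ∩ Freya ∩ Wendy ∩ Oliver: 08:45-10:30, 13:00-14:45.
The last common window of at least 60 minutes is 13:00-14:45; a 60-minute meeting can start as late as 13:45 and still end by 14:45.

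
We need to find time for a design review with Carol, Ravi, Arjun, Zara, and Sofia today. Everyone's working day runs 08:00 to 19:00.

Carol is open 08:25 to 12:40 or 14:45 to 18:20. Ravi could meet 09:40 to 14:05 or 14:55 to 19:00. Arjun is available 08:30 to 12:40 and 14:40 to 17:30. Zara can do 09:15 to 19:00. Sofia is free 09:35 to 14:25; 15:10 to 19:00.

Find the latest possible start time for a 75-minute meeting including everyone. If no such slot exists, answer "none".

Carol ∩ Ravi: 09:40-12:40, 14:55-18:20.
Carol ∩ Ravi ∩ Arjun: 09:40-12:40, 14:55-17:30.
Carol ∩ Ravi ∩ Arjun ∩ Zara: 09:40-12:40, 14:55-17:30.
Carol ∩ Ravi ∩ Arjun ∩ Zara ∩ Sofia: 09:40-12:40, 15:10-17:30.
The last common window of at least 75 minutes is 15:10-17:30; a 75-minute meeting can start as late as 16:15 and still end by 17:30.

16:15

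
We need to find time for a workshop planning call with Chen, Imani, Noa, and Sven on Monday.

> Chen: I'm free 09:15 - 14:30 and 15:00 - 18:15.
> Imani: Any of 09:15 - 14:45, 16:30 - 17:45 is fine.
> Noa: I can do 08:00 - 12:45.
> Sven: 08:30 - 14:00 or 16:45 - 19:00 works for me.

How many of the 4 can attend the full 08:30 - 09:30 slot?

2

Noa and Sven can make the full 08:30-09:30 slot — that's 2.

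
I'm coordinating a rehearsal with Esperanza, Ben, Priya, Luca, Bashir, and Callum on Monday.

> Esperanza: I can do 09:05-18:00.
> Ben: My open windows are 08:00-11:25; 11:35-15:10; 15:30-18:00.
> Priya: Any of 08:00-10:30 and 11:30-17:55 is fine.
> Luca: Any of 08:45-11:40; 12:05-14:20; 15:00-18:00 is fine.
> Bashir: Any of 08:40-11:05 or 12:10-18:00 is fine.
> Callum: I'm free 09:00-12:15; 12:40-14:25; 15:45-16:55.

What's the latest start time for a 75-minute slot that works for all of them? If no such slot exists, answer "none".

13:05

Esperanza ∩ Ben: 09:05-11:25, 11:35-15:10, 15:30-18:00.
Esperanza ∩ Ben ∩ Priya: 09:05-10:30, 11:35-15:10, 15:30-17:55.
Esperanza ∩ Ben ∩ Priya ∩ Luca: 09:05-10:30, 11:35-11:40, 12:05-14:20, 15:00-15:10, 15:30-17:55.
Esperanza ∩ Ben ∩ Priya ∩ Luca ∩ Bashir: 09:05-10:30, 12:10-14:20, 15:00-15:10, 15:30-17:55.
Esperanza ∩ Ben ∩ Priya ∩ Luca ∩ Bashir ∩ Callum: 09:05-10:30, 12:10-12:15, 12:40-14:20, 15:45-16:55.
The last common window of at least 75 minutes is 12:40-14:20; a 75-minute meeting can start as late as 13:05 and still end by 14:20.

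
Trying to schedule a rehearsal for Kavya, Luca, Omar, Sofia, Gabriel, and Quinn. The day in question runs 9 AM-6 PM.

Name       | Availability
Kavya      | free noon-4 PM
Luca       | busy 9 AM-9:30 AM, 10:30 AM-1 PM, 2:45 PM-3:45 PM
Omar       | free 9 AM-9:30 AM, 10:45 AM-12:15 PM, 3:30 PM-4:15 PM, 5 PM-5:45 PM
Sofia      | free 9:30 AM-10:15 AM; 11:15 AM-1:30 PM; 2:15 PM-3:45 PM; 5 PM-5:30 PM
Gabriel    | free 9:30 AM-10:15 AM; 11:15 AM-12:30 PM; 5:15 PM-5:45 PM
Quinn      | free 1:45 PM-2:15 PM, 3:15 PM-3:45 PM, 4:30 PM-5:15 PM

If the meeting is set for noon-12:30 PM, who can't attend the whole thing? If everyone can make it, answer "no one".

Kavya free: 12:00-16:00.
Luca free: 09:30-10:30, 13:00-14:45, 15:45-18:00 (invert busy blocks within the working day).
Omar free: 09:00-09:30, 10:45-12:15, 15:30-16:15, 17:00-17:45.
Sofia free: 09:30-10:15, 11:15-13:30, 14:15-15:45, 17:00-17:30.
Gabriel free: 09:30-10:15, 11:15-12:30, 17:15-17:45.
Quinn free: 13:45-14:15, 15:15-15:45, 16:30-17:15.
Kavya: free for 12:00-12:30. Luca: not fully free for 12:00-12:30. Omar: not fully free for 12:00-12:30. Sofia: free for 12:00-12:30. Gabriel: free for 12:00-12:30. Quinn: not fully free for 12:00-12:30.

Luca, Omar, Quinn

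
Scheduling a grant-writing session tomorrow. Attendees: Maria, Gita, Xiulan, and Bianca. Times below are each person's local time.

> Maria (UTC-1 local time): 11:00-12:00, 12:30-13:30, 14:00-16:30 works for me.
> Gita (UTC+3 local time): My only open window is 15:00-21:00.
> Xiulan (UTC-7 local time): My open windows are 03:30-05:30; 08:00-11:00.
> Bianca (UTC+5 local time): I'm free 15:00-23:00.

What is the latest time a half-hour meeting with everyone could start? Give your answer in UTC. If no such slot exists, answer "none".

Maria in UTC: 12:00-13:00, 13:30-14:30, 15:00-17:30 (add 1h to convert from UTC-1).
Gita in UTC: 12:00-18:00 (subtract 3h to convert from UTC+3).
Xiulan in UTC: 10:30-12:30, 15:00-18:00 (add 7h to convert from UTC-7).
Bianca in UTC: 10:00-18:00 (subtract 5h to convert from UTC+5).
Maria ∩ Gita: 12:00-13:00, 13:30-14:30, 15:00-17:30.
Maria ∩ Gita ∩ Xiulan: 12:00-12:30, 15:00-17:30.
Maria ∩ Gita ∩ Xiulan ∩ Bianca: 12:00-12:30, 15:00-17:30.
The last common window of at least 30 minutes is 15:00-17:30; a 30-minute meeting can start as late as 17:00 and still end by 17:30.

17:00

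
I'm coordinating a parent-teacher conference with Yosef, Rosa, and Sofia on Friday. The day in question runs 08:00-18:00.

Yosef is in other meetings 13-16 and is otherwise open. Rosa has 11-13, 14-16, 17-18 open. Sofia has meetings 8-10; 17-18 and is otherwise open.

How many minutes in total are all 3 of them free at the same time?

Yosef free: 08:00-13:00, 16:00-18:00 (invert busy blocks within the working day).
Rosa free: 11:00-13:00, 14:00-16:00, 17:00-18:00.
Sofia free: 10:00-17:00 (invert busy blocks within the working day).
Yosef ∩ Rosa: 11:00-13:00, 17:00-18:00.
Yosef ∩ Rosa ∩ Sofia: 11:00-13:00.
That's a single block of 120 minutes.

120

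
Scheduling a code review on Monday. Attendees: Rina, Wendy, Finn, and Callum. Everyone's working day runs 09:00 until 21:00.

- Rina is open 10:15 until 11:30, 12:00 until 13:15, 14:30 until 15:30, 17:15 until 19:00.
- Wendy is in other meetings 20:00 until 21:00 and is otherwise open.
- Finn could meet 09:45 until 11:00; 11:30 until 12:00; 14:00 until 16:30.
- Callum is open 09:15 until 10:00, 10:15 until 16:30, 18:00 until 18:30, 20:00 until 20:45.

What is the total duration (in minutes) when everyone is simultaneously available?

105

Rina free: 10:15-11:30, 12:00-13:15, 14:30-15:30, 17:15-19:00.
Wendy free: 09:00-20:00 (invert busy blocks within the working day).
Finn free: 09:45-11:00, 11:30-12:00, 14:00-16:30.
Callum free: 09:15-10:00, 10:15-16:30, 18:00-18:30, 20:00-20:45.
Rina ∩ Wendy: 10:15-11:30, 12:00-13:15, 14:30-15:30, 17:15-19:00.
Rina ∩ Wendy ∩ Finn: 10:15-11:00, 14:30-15:30.
Rina ∩ Wendy ∩ Finn ∩ Callum: 10:15-11:00, 14:30-15:30.
Summing the common windows: 45 + 60 = 105 minutes.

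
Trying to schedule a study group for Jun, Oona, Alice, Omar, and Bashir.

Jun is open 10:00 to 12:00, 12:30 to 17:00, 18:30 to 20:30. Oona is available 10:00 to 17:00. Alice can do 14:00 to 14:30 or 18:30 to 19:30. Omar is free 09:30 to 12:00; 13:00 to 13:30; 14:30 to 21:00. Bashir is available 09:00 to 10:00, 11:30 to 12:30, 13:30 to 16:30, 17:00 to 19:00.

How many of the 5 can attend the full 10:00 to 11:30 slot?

3

Jun, Oona, and Omar can make the full 10:00-11:30 slot — that's 3.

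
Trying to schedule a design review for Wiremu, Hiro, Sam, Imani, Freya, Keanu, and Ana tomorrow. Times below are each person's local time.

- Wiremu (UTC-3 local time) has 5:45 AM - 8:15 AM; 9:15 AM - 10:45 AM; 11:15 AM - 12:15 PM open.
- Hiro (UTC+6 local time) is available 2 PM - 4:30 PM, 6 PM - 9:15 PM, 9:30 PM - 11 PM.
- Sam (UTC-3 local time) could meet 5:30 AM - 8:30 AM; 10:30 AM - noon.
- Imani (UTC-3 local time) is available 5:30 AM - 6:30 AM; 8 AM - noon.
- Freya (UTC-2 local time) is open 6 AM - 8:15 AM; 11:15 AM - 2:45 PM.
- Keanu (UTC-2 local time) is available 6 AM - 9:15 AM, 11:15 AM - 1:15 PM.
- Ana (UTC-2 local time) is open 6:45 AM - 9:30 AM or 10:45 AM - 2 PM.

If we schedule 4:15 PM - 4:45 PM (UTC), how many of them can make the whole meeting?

2

Wiremu in UTC: 08:45-11:15, 12:15-13:45, 14:15-15:15 (add 3h to convert from UTC-3).
Hiro in UTC: 08:00-10:30, 12:00-15:15, 15:30-17:00 (subtract 6h to convert from UTC+6).
Sam in UTC: 08:30-11:30, 13:30-15:00 (add 3h to convert from UTC-3).
Imani in UTC: 08:30-09:30, 11:00-15:00 (add 3h to convert from UTC-3).
Freya in UTC: 08:00-10:15, 13:15-16:45 (add 2h to convert from UTC-2).
Keanu in UTC: 08:00-11:15, 13:15-15:15 (add 2h to convert from UTC-2).
Ana in UTC: 08:45-11:30, 12:45-16:00 (add 2h to convert from UTC-2).
Hiro and Freya can make the full 16:15-16:45 slot — that's 2.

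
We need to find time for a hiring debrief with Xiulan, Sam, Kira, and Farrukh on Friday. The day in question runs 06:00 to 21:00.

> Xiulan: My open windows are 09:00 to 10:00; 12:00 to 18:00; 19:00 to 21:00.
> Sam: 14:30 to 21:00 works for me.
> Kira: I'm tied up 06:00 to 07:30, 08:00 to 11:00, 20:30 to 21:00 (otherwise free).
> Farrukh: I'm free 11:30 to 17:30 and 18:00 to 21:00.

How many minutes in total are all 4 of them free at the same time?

Xiulan free: 09:00-10:00, 12:00-18:00, 19:00-21:00.
Sam free: 14:30-21:00.
Kira free: 07:30-08:00, 11:00-20:30 (invert busy blocks within the working day).
Farrukh free: 11:30-17:30, 18:00-21:00.
Xiulan ∩ Sam: 14:30-18:00, 19:00-21:00.
Xiulan ∩ Sam ∩ Kira: 14:30-18:00, 19:00-20:30.
Xiulan ∩ Sam ∩ Kira ∩ Farrukh: 14:30-17:30, 19:00-20:30.
So the common availability across everyone is 14:30-17:30, 19:00-20:30.
Summing the common windows: 180 + 90 = 270 minutes.

270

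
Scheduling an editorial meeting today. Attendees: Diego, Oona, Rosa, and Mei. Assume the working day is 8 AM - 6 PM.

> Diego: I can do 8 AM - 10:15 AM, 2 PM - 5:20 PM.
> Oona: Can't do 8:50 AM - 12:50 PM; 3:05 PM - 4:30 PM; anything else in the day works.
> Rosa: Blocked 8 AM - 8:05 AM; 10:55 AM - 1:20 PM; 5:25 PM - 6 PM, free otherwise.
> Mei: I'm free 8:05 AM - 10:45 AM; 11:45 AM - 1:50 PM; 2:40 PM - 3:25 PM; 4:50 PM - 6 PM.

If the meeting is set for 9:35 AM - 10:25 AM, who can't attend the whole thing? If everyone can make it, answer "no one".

Diego free: 08:00-10:15, 14:00-17:20.
Oona free: 08:00-08:50, 12:50-15:05, 16:30-18:00 (invert busy blocks within the working day).
Rosa free: 08:05-10:55, 13:20-17:25 (invert busy blocks within the working day).
Mei free: 08:05-10:45, 11:45-13:50, 14:40-15:25, 16:50-18:00.
Diego: not fully free for 09:35-10:25. Oona: not fully free for 09:35-10:25. Rosa: free for 09:35-10:25. Mei: free for 09:35-10:25.

Diego, Oona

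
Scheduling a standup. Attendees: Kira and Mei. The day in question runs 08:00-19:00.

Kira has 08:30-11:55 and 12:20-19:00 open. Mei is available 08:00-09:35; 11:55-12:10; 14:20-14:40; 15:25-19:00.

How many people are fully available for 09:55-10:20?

1

Kira can make the full 09:55-10:20 slot — that's 1.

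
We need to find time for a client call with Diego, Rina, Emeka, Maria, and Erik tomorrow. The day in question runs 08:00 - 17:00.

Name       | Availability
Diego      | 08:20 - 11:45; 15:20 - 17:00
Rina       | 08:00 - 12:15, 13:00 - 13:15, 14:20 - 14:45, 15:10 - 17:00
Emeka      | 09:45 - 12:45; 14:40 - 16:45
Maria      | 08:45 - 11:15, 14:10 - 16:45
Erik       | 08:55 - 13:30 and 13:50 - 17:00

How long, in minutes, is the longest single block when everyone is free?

Diego ∩ Rina: 08:20-11:45, 15:20-17:00.
Diego ∩ Rina ∩ Emeka: 09:45-11:45, 15:20-16:45.
Diego ∩ Rina ∩ Emeka ∩ Maria: 09:45-11:15, 15:20-16:45.
Diego ∩ Rina ∩ Emeka ∩ Maria ∩ Erik: 09:45-11:15, 15:20-16:45.
The longest is 09:45-11:15 at 90 minutes.

90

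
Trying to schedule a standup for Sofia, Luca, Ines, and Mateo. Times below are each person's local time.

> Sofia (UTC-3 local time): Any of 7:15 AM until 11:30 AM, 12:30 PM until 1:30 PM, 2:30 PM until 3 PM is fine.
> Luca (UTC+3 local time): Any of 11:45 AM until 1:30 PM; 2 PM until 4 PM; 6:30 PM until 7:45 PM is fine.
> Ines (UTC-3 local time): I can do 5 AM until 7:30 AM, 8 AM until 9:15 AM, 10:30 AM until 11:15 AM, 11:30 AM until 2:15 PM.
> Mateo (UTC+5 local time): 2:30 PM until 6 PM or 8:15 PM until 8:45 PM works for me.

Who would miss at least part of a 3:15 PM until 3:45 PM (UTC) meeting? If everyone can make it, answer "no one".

Luca, Sofia

Sofia in UTC: 10:15-14:30, 15:30-16:30, 17:30-18:00 (add 3h to convert from UTC-3).
Luca in UTC: 08:45-10:30, 11:00-13:00, 15:30-16:45 (subtract 3h to convert from UTC+3).
Ines in UTC: 08:00-10:30, 11:00-12:15, 13:30-14:15, 14:30-17:15 (add 3h to convert from UTC-3).
Mateo in UTC: 09:30-13:00, 15:15-15:45 (subtract 5h to convert from UTC+5).
Sofia: not fully free for 15:15-15:45. Luca: not fully free for 15:15-15:45. Ines: free for 15:15-15:45. Mateo: free for 15:15-15:45.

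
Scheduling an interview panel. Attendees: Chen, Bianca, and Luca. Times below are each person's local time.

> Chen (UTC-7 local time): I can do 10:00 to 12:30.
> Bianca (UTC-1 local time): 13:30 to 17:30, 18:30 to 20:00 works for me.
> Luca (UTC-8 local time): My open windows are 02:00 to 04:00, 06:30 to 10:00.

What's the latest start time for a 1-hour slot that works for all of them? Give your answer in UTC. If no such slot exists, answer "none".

17:00

Chen in UTC: 17:00-19:30 (add 7h to convert from UTC-7).
Bianca in UTC: 14:30-18:30, 19:30-21:00 (add 1h to convert from UTC-1).
Luca in UTC: 10:00-12:00, 14:30-18:00 (add 8h to convert from UTC-8).
Chen ∩ Bianca: 17:00-18:30.
Chen ∩ Bianca ∩ Luca: 17:00-18:00.
The last common window of at least 60 minutes is 17:00-18:00; a 60-minute meeting can start as late as 17:00 and still end by 18:00.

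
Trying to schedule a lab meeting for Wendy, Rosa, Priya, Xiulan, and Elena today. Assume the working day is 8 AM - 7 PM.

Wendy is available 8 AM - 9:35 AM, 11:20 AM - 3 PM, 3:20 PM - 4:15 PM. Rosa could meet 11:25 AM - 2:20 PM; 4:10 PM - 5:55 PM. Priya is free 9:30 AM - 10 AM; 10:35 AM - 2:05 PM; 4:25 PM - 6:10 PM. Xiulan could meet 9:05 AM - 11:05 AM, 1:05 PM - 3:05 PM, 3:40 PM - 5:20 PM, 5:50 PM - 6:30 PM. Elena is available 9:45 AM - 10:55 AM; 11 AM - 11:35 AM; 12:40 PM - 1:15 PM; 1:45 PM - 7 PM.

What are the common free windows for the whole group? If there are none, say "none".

13:05-13:15, 13:45-14:05

Wendy ∩ Rosa: 11:25-14:20, 16:10-16:15.
Wendy ∩ Rosa ∩ Priya: 11:25-14:05.
Wendy ∩ Rosa ∩ Priya ∩ Xiulan: 13:05-14:05.
Wendy ∩ Rosa ∩ Priya ∩ Xiulan ∩ Elena: 13:05-13:15, 13:45-14:05.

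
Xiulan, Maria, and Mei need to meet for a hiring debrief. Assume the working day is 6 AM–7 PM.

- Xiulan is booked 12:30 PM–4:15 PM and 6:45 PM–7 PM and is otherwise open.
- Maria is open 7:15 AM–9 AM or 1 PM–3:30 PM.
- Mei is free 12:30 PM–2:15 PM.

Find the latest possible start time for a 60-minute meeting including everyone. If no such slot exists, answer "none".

none

Xiulan free: 06:00-12:30, 16:15-18:45 (invert busy blocks within the working day).
Maria free: 07:15-09:00, 13:00-15:30.
Mei free: 12:30-14:15.
Xiulan ∩ Maria: 07:15-09:00.
Xiulan ∩ Maria ∩ Mei: ∅.
There is no time when everyone is free.
No common window is at least 60 minutes long.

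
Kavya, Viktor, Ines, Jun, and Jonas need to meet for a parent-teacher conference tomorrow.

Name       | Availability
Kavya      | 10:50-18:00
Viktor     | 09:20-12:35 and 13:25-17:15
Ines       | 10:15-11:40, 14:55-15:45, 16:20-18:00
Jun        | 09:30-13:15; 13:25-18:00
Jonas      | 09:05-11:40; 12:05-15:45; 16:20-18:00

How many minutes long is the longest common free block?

55

Kavya ∩ Viktor: 10:50-12:35, 13:25-17:15.
Kavya ∩ Viktor ∩ Ines: 10:50-11:40, 14:55-15:45, 16:20-17:15.
Kavya ∩ Viktor ∩ Ines ∩ Jun: 10:50-11:40, 14:55-15:45, 16:20-17:15.
Kavya ∩ Viktor ∩ Ines ∩ Jun ∩ Jonas: 10:50-11:40, 14:55-15:45, 16:20-17:15.
Those are the intersection windows.
The longest is 16:20-17:15 at 55 minutes.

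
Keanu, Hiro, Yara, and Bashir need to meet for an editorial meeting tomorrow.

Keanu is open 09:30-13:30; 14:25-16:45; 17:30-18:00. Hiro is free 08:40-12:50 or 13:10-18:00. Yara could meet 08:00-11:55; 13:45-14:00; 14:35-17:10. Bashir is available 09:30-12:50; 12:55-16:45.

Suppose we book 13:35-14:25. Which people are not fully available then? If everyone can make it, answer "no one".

Keanu, Yara

Keanu: not fully free for 13:35-14:25. Hiro: free for 13:35-14:25. Yara: not fully free for 13:35-14:25. Bashir: free for 13:35-14:25.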